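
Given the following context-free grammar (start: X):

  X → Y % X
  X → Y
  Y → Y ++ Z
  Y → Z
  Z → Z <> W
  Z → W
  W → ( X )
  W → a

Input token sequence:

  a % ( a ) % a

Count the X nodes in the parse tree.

[X [Y [Z [W a]]] % [X [Y [Z [W ( [X [Y [Z [W a]]]] )]]] % [X [Y [Z [W a]]]]]]

4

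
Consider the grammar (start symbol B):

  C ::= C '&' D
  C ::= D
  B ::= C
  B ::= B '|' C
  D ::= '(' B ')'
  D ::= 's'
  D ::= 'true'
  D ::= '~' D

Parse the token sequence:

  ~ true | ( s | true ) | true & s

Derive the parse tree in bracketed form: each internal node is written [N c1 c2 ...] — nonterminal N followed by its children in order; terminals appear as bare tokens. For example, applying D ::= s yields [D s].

[B [B [B [C [D ~ [D true]]]] | [C [D ( [B [B [C [D s]]] | [C [D true]]] )]]] | [C [C [D true]] & [D s]]]

B
B | C
B | C | C
C | C | C
D | C | C
~ D | C | C
~ true | C | C
~ true | D | C
~ true | ( B ) | C
~ true | ( B | C ) | C
~ true | ( C | C ) | C
~ true | ( D | C ) | C
~ true | ( s | C ) | C
~ true | ( s | D ) | C
~ true | ( s | true ) | C
~ true | ( s | true ) | C & D
~ true | ( s | true ) | D & D
~ true | ( s | true ) | true & D
~ true | ( s | true ) | true & s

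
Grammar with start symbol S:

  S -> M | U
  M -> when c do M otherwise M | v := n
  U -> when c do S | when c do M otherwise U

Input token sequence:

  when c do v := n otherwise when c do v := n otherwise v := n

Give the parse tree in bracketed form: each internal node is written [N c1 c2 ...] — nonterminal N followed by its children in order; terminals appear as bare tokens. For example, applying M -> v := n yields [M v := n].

[S [M when c do [M v := n] otherwise [M when c do [M v := n] otherwise [M v := n]]]]

S
M
when c do M otherwise M
when c do v := n otherwise M
when c do v := n otherwise when c do M otherwise M
when c do v := n otherwise when c do v := n otherwise M
when c do v := n otherwise when c do v := n otherwise v := n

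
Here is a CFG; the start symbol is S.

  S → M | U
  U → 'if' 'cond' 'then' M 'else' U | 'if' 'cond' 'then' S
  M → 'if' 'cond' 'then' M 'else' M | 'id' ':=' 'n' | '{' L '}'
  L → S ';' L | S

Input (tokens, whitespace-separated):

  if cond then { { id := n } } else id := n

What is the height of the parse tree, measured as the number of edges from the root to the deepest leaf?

[S [M if cond then [M { [L [S [M { [L [S [M id := n]]] }]]] }] else [M id := n]]]

9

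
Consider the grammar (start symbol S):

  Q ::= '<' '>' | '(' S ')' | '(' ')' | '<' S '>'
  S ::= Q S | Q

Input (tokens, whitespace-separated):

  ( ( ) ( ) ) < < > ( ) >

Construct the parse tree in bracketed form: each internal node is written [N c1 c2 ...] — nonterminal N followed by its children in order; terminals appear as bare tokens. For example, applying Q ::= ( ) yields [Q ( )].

S
Q S
( S ) S
( Q S ) S
( ( ) S ) S
( ( ) Q ) S
( ( ) ( ) ) S
( ( ) ( ) ) Q
( ( ) ( ) ) < S >
( ( ) ( ) ) < Q S >
( ( ) ( ) ) < < > S >
( ( ) ( ) ) < < > Q >
( ( ) ( ) ) < < > ( ) >

[S [Q ( [S [Q ( )] [S [Q ( )]]] )] [S [Q < [S [Q < >] [S [Q ( )]]] >]]]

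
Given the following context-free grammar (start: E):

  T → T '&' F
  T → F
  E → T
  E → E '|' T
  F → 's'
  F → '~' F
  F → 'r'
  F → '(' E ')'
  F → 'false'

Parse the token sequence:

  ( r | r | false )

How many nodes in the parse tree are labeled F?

4

[E [T [F ( [E [E [E [T [F r]]] | [T [F r]]] | [T [F false]]] )]]]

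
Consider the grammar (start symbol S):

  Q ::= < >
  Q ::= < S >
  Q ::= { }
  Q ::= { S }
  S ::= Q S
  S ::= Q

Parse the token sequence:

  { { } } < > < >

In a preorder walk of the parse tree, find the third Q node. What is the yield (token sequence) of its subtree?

[S [Q { [S [Q { }]] }] [S [Q < >] [S [Q < >]]]]

< >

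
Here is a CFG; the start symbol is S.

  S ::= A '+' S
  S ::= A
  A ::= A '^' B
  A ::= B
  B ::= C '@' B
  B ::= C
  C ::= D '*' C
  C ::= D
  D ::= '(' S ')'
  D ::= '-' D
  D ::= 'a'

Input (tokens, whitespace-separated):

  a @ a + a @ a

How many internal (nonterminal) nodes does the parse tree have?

[S [A [B [C [D a]] @ [B [C [D a]]]]] + [S [A [B [C [D a]] @ [B [C [D a]]]]]]]

16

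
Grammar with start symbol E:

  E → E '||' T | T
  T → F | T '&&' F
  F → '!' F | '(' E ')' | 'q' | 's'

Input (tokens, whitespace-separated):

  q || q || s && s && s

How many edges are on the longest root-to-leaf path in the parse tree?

[E [E [E [T [F q]]] || [T [F q]]] || [T [T [T [F s]] && [F s]] && [F s]]]

5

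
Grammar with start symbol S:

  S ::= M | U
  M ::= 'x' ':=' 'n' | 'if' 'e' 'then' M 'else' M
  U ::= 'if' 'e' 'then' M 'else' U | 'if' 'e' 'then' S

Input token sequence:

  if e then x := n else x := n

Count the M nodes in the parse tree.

3

[S [M if e then [M x := n] else [M x := n]]]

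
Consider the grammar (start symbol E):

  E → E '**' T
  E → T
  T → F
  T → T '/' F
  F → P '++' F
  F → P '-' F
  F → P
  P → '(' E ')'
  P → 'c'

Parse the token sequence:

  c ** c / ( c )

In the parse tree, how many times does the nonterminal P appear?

[E [E [T [F [P c]]]] ** [T [T [F [P c]]] / [F [P ( [E [T [F [P c]]]] )]]]]

4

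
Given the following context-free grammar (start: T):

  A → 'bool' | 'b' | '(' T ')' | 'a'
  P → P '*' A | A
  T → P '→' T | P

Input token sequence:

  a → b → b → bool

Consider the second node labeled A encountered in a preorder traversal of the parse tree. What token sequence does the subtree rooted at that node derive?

b

[T [P [A a]] → [T [P [A b]] → [T [P [A b]] → [T [P [A bool]]]]]]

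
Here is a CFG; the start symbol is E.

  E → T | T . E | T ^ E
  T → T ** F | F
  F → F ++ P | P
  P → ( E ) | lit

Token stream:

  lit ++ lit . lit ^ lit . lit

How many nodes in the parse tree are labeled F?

[E [T [F [F [P lit]] ++ [P lit]]] . [E [T [F [P lit]]] ^ [E [T [F [P lit]]] . [E [T [F [P lit]]]]]]]

5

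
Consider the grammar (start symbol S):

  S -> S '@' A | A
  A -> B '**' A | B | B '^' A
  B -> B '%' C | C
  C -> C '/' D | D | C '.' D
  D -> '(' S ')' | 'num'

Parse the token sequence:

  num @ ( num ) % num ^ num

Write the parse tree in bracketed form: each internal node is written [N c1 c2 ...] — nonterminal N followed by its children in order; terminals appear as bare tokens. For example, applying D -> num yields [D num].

[S [S [A [B [C [D num]]]]] @ [A [B [B [C [D ( [S [A [B [C [D num]]]]] )]]] % [C [D num]]] ^ [A [B [C [D num]]]]]]

S
S @ A
A @ A
B @ A
C @ A
D @ A
num @ A
num @ B ^ A
num @ B % C ^ A
num @ C % C ^ A
num @ D % C ^ A
num @ ( S ) % C ^ A
num @ ( A ) % C ^ A
num @ ( B ) % C ^ A
num @ ( C ) % C ^ A
num @ ( D ) % C ^ A
num @ ( num ) % C ^ A
num @ ( num ) % D ^ A
num @ ( num ) % num ^ A
num @ ( num ) % num ^ B
num @ ( num ) % num ^ C
num @ ( num ) % num ^ D
num @ ( num ) % num ^ num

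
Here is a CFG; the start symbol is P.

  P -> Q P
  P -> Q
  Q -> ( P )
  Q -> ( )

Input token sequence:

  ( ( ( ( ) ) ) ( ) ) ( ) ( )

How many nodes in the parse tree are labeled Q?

7

[P [Q ( [P [Q ( [P [Q ( [P [Q ( )]] )]] )] [P [Q ( )]]] )] [P [Q ( )] [P [Q ( )]]]]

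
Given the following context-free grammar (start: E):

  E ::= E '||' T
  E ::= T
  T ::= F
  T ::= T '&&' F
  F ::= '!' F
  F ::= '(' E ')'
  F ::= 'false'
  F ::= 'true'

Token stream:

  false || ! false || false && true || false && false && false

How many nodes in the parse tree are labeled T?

[E [E [E [E [T [F false]]] || [T [F ! [F false]]]] || [T [T [F false]] && [F true]]] || [T [T [T [F false]] && [F false]] && [F false]]]

7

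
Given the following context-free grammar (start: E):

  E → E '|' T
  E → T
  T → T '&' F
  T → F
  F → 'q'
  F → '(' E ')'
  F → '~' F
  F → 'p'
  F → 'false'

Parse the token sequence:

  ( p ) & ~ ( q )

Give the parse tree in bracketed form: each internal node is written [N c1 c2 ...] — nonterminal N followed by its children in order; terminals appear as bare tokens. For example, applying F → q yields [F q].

[E [T [T [F ( [E [T [F p]]] )]] & [F ~ [F ( [E [T [F q]]] )]]]]

E
T
T & F
F & F
( E ) & F
( T ) & F
( F ) & F
( p ) & F
( p ) & ~ F
( p ) & ~ ( E )
( p ) & ~ ( T )
( p ) & ~ ( F )
( p ) & ~ ( q )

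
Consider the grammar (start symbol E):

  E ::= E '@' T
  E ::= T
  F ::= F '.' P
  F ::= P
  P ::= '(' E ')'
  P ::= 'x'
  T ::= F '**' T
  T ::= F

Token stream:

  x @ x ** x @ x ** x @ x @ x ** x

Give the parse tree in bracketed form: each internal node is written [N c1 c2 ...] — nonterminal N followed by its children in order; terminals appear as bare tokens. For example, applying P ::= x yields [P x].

[E [E [E [E [E [T [F [P x]]]] @ [T [F [P x]] ** [T [F [P x]]]]] @ [T [F [P x]] ** [T [F [P x]]]]] @ [T [F [P x]]]] @ [T [F [P x]] ** [T [F [P x]]]]]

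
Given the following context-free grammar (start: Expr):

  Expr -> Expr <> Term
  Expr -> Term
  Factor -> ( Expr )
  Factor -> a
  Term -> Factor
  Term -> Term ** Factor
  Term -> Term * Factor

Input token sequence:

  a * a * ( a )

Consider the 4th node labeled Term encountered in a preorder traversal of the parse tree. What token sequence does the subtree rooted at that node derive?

a

[Expr [Term [Term [Term [Factor a]] * [Factor a]] * [Factor ( [Expr [Term [Factor a]]] )]]]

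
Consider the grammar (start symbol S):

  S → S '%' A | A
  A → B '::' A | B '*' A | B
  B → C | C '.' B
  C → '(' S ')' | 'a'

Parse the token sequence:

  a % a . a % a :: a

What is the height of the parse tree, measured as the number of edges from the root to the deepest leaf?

6

[S [S [S [A [B [C a]]]] % [A [B [C a] . [B [C a]]]]] % [A [B [C a]] :: [A [B [C a]]]]]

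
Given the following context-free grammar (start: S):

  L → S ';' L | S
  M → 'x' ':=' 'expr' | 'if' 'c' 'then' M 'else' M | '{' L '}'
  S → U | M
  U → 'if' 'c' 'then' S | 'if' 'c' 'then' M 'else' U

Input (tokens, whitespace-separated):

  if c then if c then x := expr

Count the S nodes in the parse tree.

3

[S [U if c then [S [U if c then [S [M x := expr]]]]]]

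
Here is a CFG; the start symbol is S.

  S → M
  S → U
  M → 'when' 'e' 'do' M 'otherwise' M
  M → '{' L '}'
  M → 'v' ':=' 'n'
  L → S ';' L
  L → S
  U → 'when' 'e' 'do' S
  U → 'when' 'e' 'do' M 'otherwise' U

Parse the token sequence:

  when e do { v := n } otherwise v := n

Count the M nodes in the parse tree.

4

[S [M when e do [M { [L [S [M v := n]]] }] otherwise [M v := n]]]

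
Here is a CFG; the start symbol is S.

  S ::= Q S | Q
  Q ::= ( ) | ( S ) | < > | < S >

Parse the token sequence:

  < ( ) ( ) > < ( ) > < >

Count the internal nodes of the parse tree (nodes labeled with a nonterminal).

[S [Q < [S [Q ( )] [S [Q ( )]]] >] [S [Q < [S [Q ( )]] >] [S [Q < >]]]]

12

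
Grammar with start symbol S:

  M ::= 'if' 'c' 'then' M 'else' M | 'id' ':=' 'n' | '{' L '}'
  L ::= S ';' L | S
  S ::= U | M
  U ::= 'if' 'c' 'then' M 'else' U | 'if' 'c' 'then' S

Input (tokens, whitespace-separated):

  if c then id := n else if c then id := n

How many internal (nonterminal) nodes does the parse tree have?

[S [U if c then [M id := n] else [U if c then [S [M id := n]]]]]

6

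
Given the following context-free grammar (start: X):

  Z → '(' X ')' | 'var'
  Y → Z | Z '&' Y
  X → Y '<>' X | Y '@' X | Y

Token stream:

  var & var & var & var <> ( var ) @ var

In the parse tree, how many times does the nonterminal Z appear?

[X [Y [Z var] & [Y [Z var] & [Y [Z var] & [Y [Z var]]]]] <> [X [Y [Z ( [X [Y [Z var]]] )]] @ [X [Y [Z var]]]]]

7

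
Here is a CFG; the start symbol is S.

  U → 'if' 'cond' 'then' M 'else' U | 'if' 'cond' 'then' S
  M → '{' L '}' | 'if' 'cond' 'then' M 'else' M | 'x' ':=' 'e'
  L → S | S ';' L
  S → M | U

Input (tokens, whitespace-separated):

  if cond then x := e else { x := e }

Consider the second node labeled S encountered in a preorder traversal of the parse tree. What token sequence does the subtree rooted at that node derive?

x := e

[S [M if cond then [M x := e] else [M { [L [S [M x := e]]] }]]]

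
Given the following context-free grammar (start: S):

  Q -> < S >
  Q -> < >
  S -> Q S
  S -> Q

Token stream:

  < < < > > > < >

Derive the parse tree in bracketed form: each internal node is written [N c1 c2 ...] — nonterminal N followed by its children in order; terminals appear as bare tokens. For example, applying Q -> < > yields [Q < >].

S
Q S
< S > S
< Q > S
< < S > > S
< < Q > > S
< < < > > > S
< < < > > > Q
< < < > > > < >

[S [Q < [S [Q < [S [Q < >]] >]] >] [S [Q < >]]]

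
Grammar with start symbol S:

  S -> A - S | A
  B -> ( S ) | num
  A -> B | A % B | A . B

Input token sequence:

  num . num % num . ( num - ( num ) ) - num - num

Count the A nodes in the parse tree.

[S [A [A [A [A [B num]] . [B num]] % [B num]] . [B ( [S [A [B num]] - [S [A [B ( [S [A [B num]]] )]]]] )]] - [S [A [B num]] - [S [A [B num]]]]]

9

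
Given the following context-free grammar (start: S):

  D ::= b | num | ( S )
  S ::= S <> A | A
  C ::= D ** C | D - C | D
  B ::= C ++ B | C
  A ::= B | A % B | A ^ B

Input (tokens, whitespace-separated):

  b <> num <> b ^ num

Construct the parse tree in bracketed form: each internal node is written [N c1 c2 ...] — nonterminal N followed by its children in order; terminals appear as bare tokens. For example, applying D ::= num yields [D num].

[S [S [S [A [B [C [D b]]]]] <> [A [B [C [D num]]]]] <> [A [A [B [C [D b]]]] ^ [B [C [D num]]]]]

S
S <> A
S <> A <> A
A <> A <> A
B <> A <> A
C <> A <> A
D <> A <> A
b <> A <> A
b <> B <> A
b <> C <> A
b <> D <> A
b <> num <> A
b <> num <> A ^ B
b <> num <> B ^ B
b <> num <> C ^ B
b <> num <> D ^ B
b <> num <> b ^ B
b <> num <> b ^ C
b <> num <> b ^ D
b <> num <> b ^ num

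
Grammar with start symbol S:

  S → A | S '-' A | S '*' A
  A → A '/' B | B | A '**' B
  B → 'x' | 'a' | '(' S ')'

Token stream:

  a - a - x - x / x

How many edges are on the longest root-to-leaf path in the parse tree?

[S [S [S [S [A [B a]]] - [A [B a]]] - [A [B x]]] - [A [A [B x]] / [B x]]]

6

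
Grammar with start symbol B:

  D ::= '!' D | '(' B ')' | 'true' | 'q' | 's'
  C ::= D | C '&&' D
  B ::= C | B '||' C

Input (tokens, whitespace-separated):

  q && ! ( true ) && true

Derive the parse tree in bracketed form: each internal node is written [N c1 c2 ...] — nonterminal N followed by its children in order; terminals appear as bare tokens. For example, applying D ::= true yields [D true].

B
C
C && D
C && D && D
D && D && D
q && D && D
q && ! D && D
q && ! ( B ) && D
q && ! ( C ) && D
q && ! ( D ) && D
q && ! ( true ) && D
q && ! ( true ) && true

[B [C [C [C [D q]] && [D ! [D ( [B [C [D true]]] )]]] && [D true]]]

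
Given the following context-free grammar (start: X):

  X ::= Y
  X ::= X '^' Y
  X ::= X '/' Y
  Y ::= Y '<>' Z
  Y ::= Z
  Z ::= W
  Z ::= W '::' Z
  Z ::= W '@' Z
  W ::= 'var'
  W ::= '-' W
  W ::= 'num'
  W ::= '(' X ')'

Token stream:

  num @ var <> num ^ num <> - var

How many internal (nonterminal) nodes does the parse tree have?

17

[X [X [Y [Y [Z [W num] @ [Z [W var]]]] <> [Z [W num]]]] ^ [Y [Y [Z [W num]]] <> [Z [W - [W var]]]]]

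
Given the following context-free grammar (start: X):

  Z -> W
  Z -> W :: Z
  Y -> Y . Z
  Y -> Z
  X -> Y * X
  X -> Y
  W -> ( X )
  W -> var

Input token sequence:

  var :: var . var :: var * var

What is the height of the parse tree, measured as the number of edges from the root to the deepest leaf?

6

[X [Y [Y [Z [W var] :: [Z [W var]]]] . [Z [W var] :: [Z [W var]]]] * [X [Y [Z [W var]]]]]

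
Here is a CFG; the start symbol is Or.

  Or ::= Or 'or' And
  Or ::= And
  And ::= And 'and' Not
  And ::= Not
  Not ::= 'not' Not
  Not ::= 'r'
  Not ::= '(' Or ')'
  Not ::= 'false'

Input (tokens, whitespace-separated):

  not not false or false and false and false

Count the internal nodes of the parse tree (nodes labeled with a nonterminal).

[Or [Or [And [Not not [Not not [Not false]]]]] or [And [And [And [Not false]] and [Not false]] and [Not false]]]

12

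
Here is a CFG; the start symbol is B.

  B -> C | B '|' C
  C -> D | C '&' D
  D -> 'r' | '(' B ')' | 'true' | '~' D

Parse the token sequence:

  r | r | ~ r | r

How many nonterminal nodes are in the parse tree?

13

[B [B [B [B [C [D r]]] | [C [D r]]] | [C [D ~ [D r]]]] | [C [D r]]]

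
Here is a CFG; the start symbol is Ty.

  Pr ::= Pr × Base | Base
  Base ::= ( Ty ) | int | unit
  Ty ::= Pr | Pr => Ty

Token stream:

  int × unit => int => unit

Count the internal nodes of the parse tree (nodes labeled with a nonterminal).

[Ty [Pr [Pr [Base int]] × [Base unit]] => [Ty [Pr [Base int]] => [Ty [Pr [Base unit]]]]]

11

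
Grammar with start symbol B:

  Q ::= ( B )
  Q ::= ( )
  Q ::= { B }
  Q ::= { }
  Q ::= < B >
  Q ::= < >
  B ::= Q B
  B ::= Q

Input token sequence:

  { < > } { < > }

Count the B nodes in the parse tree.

[B [Q { [B [Q < >]] }] [B [Q { [B [Q < >]] }]]]

4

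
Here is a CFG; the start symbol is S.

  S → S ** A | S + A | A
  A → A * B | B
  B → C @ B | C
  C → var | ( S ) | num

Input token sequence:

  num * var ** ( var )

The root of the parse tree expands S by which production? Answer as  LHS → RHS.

[S [S [A [A [B [C num]]] * [B [C var]]]] ** [A [B [C ( [S [A [B [C var]]]] )]]]]

S → S ** A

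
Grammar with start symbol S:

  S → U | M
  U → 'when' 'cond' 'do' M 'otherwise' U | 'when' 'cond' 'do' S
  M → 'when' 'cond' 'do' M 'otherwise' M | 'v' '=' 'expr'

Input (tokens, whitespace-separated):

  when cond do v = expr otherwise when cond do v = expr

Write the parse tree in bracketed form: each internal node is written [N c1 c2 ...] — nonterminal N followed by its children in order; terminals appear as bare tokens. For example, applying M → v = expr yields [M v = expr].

S
U
when cond do M otherwise U
when cond do v = expr otherwise U
when cond do v = expr otherwise when cond do S
when cond do v = expr otherwise when cond do M
when cond do v = expr otherwise when cond do v = expr

[S [U when cond do [M v = expr] otherwise [U when cond do [S [M v = expr]]]]]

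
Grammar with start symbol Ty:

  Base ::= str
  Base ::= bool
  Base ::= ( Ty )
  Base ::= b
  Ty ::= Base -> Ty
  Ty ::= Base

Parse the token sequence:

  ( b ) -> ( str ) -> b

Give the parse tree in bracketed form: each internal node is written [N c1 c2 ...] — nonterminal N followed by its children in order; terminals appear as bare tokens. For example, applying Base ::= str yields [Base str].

[Ty [Base ( [Ty [Base b]] )] -> [Ty [Base ( [Ty [Base str]] )] -> [Ty [Base b]]]]

Ty
Base -> Ty
( Ty ) -> Ty
( Base ) -> Ty
( b ) -> Ty
( b ) -> Base -> Ty
( b ) -> ( Ty ) -> Ty
( b ) -> ( Base ) -> Ty
( b ) -> ( str ) -> Ty
( b ) -> ( str ) -> Base
( b ) -> ( str ) -> b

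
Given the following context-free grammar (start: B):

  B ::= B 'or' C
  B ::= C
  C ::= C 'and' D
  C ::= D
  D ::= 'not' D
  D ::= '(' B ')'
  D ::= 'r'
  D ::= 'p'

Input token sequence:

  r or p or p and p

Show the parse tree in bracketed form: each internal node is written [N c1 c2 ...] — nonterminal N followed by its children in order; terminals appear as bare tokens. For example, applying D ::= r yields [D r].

[B [B [B [C [D r]]] or [C [D p]]] or [C [C [D p]] and [D p]]]

B
B or C
B or C or C
C or C or C
D or C or C
r or C or C
r or D or C
r or p or C
r or p or C and D
r or p or D and D
r or p or p and D
r or p or p and p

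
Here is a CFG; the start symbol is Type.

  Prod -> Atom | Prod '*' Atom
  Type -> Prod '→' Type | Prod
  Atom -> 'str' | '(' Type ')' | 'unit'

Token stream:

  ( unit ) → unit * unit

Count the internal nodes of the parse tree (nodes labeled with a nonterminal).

[Type [Prod [Atom ( [Type [Prod [Atom unit]]] )]] → [Type [Prod [Prod [Atom unit]] * [Atom unit]]]]

11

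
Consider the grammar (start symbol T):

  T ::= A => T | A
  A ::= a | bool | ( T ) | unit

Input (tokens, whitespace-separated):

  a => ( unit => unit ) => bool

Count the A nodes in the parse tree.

5

[T [A a] => [T [A ( [T [A unit] => [T [A unit]]] )] => [T [A bool]]]]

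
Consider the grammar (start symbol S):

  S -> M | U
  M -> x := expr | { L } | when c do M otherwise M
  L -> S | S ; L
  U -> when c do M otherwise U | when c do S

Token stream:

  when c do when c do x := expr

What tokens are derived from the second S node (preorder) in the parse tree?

[S [U when c do [S [U when c do [S [M x := expr]]]]]]

when c do x := expr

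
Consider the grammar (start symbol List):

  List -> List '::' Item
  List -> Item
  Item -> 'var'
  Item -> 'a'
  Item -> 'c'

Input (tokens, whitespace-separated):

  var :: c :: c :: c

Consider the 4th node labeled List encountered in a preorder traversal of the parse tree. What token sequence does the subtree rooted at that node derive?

[List [List [List [List [Item var]] :: [Item c]] :: [Item c]] :: [Item c]]

var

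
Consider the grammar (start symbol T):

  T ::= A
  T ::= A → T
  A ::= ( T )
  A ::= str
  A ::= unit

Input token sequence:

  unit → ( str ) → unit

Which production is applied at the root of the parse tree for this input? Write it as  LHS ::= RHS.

[T [A unit] → [T [A ( [T [A str]] )] → [T [A unit]]]]

T ::= A → T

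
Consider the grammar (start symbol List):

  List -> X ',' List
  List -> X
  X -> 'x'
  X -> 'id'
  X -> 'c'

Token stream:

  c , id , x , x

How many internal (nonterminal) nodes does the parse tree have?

[List [X c] , [List [X id] , [List [X x] , [List [X x]]]]]

8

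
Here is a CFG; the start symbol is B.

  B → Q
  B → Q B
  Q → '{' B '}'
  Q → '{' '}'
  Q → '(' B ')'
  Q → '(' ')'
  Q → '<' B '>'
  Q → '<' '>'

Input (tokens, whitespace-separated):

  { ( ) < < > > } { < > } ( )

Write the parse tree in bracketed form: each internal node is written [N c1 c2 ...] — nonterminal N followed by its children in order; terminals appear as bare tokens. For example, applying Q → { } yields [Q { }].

[B [Q { [B [Q ( )] [B [Q < [B [Q < >]] >]]] }] [B [Q { [B [Q < >]] }] [B [Q ( )]]]]

B
Q B
{ B } B
{ Q B } B
{ ( ) B } B
{ ( ) Q } B
{ ( ) < B > } B
{ ( ) < Q > } B
{ ( ) < < > > } B
{ ( ) < < > > } Q B
{ ( ) < < > > } { B } B
{ ( ) < < > > } { Q } B
{ ( ) < < > > } { < > } B
{ ( ) < < > > } { < > } Q
{ ( ) < < > > } { < > } ( )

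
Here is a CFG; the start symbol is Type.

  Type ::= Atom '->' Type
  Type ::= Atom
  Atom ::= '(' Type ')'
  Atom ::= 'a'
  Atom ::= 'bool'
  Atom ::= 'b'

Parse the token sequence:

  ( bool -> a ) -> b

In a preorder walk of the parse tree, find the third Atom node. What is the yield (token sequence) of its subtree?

a

[Type [Atom ( [Type [Atom bool] -> [Type [Atom a]]] )] -> [Type [Atom b]]]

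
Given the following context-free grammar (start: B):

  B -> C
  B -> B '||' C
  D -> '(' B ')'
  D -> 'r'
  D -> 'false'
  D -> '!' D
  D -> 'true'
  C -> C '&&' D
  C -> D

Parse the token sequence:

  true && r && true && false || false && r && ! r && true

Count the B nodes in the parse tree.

2

[B [B [C [C [C [C [D true]] && [D r]] && [D true]] && [D false]]] || [C [C [C [C [D false]] && [D r]] && [D ! [D r]]] && [D true]]]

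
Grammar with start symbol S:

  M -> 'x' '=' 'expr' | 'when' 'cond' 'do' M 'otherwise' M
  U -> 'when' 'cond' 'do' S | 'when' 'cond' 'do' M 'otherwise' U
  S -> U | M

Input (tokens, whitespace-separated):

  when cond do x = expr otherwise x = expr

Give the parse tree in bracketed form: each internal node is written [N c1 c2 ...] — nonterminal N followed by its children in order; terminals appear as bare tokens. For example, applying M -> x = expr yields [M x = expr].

[S [M when cond do [M x = expr] otherwise [M x = expr]]]

S
M
when cond do M otherwise M
when cond do x = expr otherwise M
when cond do x = expr otherwise x = expr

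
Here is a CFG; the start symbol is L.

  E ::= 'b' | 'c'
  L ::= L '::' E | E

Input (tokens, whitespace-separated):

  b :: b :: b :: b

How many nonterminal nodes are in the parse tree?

[L [L [L [L [E b]] :: [E b]] :: [E b]] :: [E b]]

8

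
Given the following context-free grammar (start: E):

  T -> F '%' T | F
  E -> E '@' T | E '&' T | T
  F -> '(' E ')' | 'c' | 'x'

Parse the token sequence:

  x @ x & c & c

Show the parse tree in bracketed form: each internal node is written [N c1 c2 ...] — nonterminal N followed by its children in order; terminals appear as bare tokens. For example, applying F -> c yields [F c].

E
E & T
E & T & T
E @ T & T & T
T @ T & T & T
F @ T & T & T
x @ T & T & T
x @ F & T & T
x @ x & T & T
x @ x & F & T
x @ x & c & T
x @ x & c & F
x @ x & c & c

[E [E [E [E [T [F x]]] @ [T [F x]]] & [T [F c]]] & [T [F c]]]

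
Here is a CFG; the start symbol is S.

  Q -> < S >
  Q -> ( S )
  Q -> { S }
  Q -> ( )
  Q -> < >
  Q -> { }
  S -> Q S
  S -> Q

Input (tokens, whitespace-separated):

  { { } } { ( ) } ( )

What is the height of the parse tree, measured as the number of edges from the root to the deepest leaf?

5

[S [Q { [S [Q { }]] }] [S [Q { [S [Q ( )]] }] [S [Q ( )]]]]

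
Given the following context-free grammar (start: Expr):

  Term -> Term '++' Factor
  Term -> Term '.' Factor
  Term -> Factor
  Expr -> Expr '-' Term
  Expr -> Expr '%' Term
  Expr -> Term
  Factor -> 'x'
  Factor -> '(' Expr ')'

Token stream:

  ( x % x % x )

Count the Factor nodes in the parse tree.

4

[Expr [Term [Factor ( [Expr [Expr [Expr [Term [Factor x]]] % [Term [Factor x]]] % [Term [Factor x]]] )]]]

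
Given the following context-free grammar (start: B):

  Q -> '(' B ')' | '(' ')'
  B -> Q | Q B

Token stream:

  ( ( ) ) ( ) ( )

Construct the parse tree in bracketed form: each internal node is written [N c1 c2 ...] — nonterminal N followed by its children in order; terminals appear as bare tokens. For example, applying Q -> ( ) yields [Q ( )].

B
Q B
( B ) B
( Q ) B
( ( ) ) B
( ( ) ) Q B
( ( ) ) ( ) B
( ( ) ) ( ) Q
( ( ) ) ( ) ( )

[B [Q ( [B [Q ( )]] )] [B [Q ( )] [B [Q ( )]]]]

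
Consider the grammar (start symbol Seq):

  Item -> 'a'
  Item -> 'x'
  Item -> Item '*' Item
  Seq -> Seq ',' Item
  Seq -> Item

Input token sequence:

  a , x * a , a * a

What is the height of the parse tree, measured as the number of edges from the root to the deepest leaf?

[Seq [Seq [Seq [Item a]] , [Item [Item x] * [Item a]]] , [Item [Item a] * [Item a]]]

4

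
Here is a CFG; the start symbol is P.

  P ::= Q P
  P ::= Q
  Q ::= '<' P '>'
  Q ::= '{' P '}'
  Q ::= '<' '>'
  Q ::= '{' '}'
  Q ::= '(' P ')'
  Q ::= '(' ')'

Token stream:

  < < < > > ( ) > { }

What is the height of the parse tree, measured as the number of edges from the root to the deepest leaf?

[P [Q < [P [Q < [P [Q < >]] >] [P [Q ( )]]] >] [P [Q { }]]]

6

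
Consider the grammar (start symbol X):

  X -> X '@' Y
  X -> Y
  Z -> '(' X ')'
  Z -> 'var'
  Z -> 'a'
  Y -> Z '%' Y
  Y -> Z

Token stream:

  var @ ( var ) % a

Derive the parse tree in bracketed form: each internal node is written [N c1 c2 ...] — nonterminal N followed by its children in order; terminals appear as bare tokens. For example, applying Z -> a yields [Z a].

[X [X [Y [Z var]]] @ [Y [Z ( [X [Y [Z var]]] )] % [Y [Z a]]]]

X
X @ Y
Y @ Y
Z @ Y
var @ Y
var @ Z % Y
var @ ( X ) % Y
var @ ( Y ) % Y
var @ ( Z ) % Y
var @ ( var ) % Y
var @ ( var ) % Z
var @ ( var ) % a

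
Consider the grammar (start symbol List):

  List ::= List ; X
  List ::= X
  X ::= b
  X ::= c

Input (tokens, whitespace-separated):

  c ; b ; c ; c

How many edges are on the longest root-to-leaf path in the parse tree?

5

[List [List [List [List [X c]] ; [X b]] ; [X c]] ; [X c]]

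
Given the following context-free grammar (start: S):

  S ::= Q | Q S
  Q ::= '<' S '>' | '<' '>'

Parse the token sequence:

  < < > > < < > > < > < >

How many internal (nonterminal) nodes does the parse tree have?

[S [Q < [S [Q < >]] >] [S [Q < [S [Q < >]] >] [S [Q < >] [S [Q < >]]]]]

12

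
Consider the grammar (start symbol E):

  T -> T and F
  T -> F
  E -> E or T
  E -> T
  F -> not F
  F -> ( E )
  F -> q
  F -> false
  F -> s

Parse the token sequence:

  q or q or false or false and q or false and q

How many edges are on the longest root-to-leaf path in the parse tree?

[E [E [E [E [E [T [F q]]] or [T [F q]]] or [T [F false]]] or [T [T [F false]] and [F q]]] or [T [T [F false]] and [F q]]]

7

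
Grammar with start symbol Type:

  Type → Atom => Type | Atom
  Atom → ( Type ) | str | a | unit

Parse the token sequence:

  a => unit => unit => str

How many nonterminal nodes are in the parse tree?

[Type [Atom a] => [Type [Atom unit] => [Type [Atom unit] => [Type [Atom str]]]]]

8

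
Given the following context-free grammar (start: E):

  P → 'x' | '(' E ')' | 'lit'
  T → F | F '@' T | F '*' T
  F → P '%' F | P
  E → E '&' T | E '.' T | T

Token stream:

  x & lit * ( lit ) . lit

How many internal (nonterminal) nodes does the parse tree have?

[E [E [E [T [F [P x]]]] & [T [F [P lit]] * [T [F [P ( [E [T [F [P lit]]]] )]]]]] . [T [F [P lit]]]]

19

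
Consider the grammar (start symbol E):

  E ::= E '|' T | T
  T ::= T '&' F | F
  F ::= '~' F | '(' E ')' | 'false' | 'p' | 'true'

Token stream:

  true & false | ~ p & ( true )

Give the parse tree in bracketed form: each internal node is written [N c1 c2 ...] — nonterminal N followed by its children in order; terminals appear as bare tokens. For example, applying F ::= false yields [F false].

E
E | T
T | T
T & F | T
F & F | T
true & F | T
true & false | T
true & false | T & F
true & false | F & F
true & false | ~ F & F
true & false | ~ p & F
true & false | ~ p & ( E )
true & false | ~ p & ( T )
true & false | ~ p & ( F )
true & false | ~ p & ( true )

[E [E [T [T [F true]] & [F false]]] | [T [T [F ~ [F p]]] & [F ( [E [T [F true]]] )]]]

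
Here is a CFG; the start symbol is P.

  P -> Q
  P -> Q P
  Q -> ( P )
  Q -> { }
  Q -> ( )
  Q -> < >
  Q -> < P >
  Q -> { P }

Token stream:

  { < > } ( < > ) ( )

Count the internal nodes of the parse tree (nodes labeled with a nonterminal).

10

[P [Q { [P [Q < >]] }] [P [Q ( [P [Q < >]] )] [P [Q ( )]]]]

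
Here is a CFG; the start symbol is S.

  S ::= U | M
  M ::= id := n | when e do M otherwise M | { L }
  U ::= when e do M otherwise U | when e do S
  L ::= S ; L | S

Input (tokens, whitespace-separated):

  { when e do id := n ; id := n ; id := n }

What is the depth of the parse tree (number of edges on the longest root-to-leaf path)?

7

[S [M { [L [S [U when e do [S [M id := n]]]] ; [L [S [M id := n]] ; [L [S [M id := n]]]]] }]]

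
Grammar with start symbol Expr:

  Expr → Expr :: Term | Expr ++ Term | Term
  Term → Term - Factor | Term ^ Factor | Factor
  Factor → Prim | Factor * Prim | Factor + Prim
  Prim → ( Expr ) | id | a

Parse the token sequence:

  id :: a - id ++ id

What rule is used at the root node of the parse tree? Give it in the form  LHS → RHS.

[Expr [Expr [Expr [Term [Factor [Prim id]]]] :: [Term [Term [Factor [Prim a]]] - [Factor [Prim id]]]] ++ [Term [Factor [Prim id]]]]

Expr → Expr ++ Term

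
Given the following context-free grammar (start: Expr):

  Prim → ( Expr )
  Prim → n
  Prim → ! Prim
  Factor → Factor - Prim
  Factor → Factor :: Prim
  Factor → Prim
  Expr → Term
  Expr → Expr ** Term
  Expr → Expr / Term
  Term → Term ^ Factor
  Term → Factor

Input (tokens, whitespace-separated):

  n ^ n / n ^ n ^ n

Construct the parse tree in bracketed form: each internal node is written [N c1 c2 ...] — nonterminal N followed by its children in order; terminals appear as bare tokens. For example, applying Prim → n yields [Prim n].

[Expr [Expr [Term [Term [Factor [Prim n]]] ^ [Factor [Prim n]]]] / [Term [Term [Term [Factor [Prim n]]] ^ [Factor [Prim n]]] ^ [Factor [Prim n]]]]

Expr
Expr / Term
Term / Term
Term ^ Factor / Term
Factor ^ Factor / Term
Prim ^ Factor / Term
n ^ Factor / Term
n ^ Prim / Term
n ^ n / Term
n ^ n / Term ^ Factor
n ^ n / Term ^ Factor ^ Factor
n ^ n / Factor ^ Factor ^ Factor
n ^ n / Prim ^ Factor ^ Factor
n ^ n / n ^ Factor ^ Factor
n ^ n / n ^ Prim ^ Factor
n ^ n / n ^ n ^ Factor
n ^ n / n ^ n ^ Prim
n ^ n / n ^ n ^ n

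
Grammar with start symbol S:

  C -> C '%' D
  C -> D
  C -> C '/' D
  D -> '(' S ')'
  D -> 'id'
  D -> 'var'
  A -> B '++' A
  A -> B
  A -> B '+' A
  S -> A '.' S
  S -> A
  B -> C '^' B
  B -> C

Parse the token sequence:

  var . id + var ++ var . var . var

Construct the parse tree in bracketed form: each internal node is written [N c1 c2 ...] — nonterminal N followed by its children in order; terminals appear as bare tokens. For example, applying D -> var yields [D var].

[S [A [B [C [D var]]]] . [S [A [B [C [D id]]] + [A [B [C [D var]]] ++ [A [B [C [D var]]]]]] . [S [A [B [C [D var]]]] . [S [A [B [C [D var]]]]]]]]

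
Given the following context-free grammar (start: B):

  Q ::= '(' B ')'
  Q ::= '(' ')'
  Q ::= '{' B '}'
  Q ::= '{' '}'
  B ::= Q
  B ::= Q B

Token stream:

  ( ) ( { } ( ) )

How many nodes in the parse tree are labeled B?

4

[B [Q ( )] [B [Q ( [B [Q { }] [B [Q ( )]]] )]]]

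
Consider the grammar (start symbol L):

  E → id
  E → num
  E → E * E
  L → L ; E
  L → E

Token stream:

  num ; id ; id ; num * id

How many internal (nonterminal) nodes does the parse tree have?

[L [L [L [L [E num]] ; [E id]] ; [E id]] ; [E [E num] * [E id]]]

10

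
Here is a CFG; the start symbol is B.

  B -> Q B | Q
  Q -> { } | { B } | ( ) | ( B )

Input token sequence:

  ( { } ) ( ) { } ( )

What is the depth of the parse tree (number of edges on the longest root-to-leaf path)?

[B [Q ( [B [Q { }]] )] [B [Q ( )] [B [Q { }] [B [Q ( )]]]]]

5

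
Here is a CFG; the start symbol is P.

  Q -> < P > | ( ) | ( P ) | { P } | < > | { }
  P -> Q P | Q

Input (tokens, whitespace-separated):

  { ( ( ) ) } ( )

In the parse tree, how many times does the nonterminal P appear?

4

[P [Q { [P [Q ( [P [Q ( )]] )]] }] [P [Q ( )]]]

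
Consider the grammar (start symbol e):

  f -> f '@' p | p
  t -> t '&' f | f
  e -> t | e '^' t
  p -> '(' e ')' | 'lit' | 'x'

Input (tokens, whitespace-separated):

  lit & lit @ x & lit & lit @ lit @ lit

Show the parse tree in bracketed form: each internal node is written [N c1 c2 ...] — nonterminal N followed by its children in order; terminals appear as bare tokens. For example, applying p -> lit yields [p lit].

e
t
t & f
t & f & f
t & f & f & f
f & f & f & f
p & f & f & f
lit & f & f & f
lit & f @ p & f & f
lit & p @ p & f & f
lit & lit @ p & f & f
lit & lit @ x & f & f
lit & lit @ x & p & f
lit & lit @ x & lit & f
lit & lit @ x & lit & f @ p
lit & lit @ x & lit & f @ p @ p
lit & lit @ x & lit & p @ p @ p
lit & lit @ x & lit & lit @ p @ p
lit & lit @ x & lit & lit @ lit @ p
lit & lit @ x & lit & lit @ lit @ lit

[e [t [t [t [t [f [p lit]]] & [f [f [p lit]] @ [p x]]] & [f [p lit]]] & [f [f [f [p lit]] @ [p lit]] @ [p lit]]]]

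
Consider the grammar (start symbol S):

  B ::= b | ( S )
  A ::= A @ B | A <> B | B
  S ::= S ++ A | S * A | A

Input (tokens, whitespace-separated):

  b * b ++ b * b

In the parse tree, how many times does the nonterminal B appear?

4

[S [S [S [S [A [B b]]] * [A [B b]]] ++ [A [B b]]] * [A [B b]]]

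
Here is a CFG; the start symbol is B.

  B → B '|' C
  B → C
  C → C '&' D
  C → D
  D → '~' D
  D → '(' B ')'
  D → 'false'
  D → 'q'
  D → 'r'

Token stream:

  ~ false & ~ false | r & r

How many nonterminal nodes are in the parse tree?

12

[B [B [C [C [D ~ [D false]]] & [D ~ [D false]]]] | [C [C [D r]] & [D r]]]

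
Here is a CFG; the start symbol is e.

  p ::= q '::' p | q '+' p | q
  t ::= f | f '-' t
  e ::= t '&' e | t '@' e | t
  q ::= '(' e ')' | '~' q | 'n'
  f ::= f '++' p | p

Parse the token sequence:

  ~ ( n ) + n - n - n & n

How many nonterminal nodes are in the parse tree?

26

[e [t [f [p [q ~ [q ( [e [t [f [p [q n]]]]] )]] + [p [q n]]]] - [t [f [p [q n]]] - [t [f [p [q n]]]]]] & [e [t [f [p [q n]]]]]]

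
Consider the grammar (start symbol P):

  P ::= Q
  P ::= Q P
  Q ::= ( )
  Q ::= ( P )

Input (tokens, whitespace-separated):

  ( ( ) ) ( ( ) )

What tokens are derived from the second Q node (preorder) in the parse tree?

( )

[P [Q ( [P [Q ( )]] )] [P [Q ( [P [Q ( )]] )]]]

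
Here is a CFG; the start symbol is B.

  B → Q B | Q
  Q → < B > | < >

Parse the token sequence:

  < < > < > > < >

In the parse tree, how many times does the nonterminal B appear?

[B [Q < [B [Q < >] [B [Q < >]]] >] [B [Q < >]]]

4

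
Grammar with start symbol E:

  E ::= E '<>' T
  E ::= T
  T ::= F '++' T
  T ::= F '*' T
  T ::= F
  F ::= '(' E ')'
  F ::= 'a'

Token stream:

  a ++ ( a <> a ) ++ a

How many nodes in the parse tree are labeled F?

5

[E [T [F a] ++ [T [F ( [E [E [T [F a]]] <> [T [F a]]] )] ++ [T [F a]]]]]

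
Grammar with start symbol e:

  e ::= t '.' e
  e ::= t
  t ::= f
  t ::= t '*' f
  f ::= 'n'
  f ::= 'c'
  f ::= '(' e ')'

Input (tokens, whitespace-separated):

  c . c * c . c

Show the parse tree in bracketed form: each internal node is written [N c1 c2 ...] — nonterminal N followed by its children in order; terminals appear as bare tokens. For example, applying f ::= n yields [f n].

e
t . e
f . e
c . e
c . t . e
c . t * f . e
c . f * f . e
c . c * f . e
c . c * c . e
c . c * c . t
c . c * c . f
c . c * c . c

[e [t [f c]] . [e [t [t [f c]] * [f c]] . [e [t [f c]]]]]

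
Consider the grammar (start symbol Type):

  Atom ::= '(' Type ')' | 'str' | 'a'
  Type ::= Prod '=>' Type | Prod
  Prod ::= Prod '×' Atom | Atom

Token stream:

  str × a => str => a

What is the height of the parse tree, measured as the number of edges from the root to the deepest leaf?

5

[Type [Prod [Prod [Atom str]] × [Atom a]] => [Type [Prod [Atom str]] => [Type [Prod [Atom a]]]]]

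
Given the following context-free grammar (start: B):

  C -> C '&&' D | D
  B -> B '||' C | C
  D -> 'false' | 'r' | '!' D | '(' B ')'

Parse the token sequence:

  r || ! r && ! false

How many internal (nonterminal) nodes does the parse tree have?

10

[B [B [C [D r]]] || [C [C [D ! [D r]]] && [D ! [D false]]]]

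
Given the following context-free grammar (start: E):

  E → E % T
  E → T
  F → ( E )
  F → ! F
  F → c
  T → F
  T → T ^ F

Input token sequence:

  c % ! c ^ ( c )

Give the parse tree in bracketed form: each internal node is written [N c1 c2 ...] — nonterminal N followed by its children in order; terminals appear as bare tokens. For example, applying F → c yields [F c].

E
E % T
T % T
F % T
c % T
c % T ^ F
c % F ^ F
c % ! F ^ F
c % ! c ^ F
c % ! c ^ ( E )
c % ! c ^ ( T )
c % ! c ^ ( F )
c % ! c ^ ( c )

[E [E [T [F c]]] % [T [T [F ! [F c]]] ^ [F ( [E [T [F c]]] )]]]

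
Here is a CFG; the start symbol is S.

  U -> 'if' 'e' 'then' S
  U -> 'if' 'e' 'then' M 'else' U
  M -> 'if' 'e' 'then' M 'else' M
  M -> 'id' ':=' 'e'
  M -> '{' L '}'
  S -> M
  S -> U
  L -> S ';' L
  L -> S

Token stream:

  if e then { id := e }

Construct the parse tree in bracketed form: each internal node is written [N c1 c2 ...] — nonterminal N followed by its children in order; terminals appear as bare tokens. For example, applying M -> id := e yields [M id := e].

[S [U if e then [S [M { [L [S [M id := e]]] }]]]]

S
U
if e then S
if e then M
if e then { L }
if e then { S }
if e then { M }
if e then { id := e }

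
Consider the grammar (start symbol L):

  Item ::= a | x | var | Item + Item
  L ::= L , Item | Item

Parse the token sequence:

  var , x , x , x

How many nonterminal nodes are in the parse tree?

[L [L [L [L [Item var]] , [Item x]] , [Item x]] , [Item x]]

8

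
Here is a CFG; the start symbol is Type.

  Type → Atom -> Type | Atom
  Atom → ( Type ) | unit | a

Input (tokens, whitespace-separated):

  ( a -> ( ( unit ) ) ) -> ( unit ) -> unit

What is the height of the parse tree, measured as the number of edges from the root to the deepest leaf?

9

[Type [Atom ( [Type [Atom a] -> [Type [Atom ( [Type [Atom ( [Type [Atom unit]] )]] )]]] )] -> [Type [Atom ( [Type [Atom unit]] )] -> [Type [Atom unit]]]]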